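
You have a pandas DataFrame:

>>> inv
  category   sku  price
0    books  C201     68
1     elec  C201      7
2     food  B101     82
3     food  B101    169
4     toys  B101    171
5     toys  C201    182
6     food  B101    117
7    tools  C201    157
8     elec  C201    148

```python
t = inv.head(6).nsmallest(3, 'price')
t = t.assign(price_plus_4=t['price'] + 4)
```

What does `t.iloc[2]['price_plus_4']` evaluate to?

86

take first 6 rows:
  category   sku  price
0    books  C201     68
1     elec  C201      7
2     food  B101     82
3     food  B101    169
4     toys  B101    171
5     toys  C201    182
take 3 rows with smallest price:
  category   sku  price
1     elec  C201      7
0    books  C201     68
2     food  B101     82
add column price_plus_4 = t['price'] + 4:
  category   sku  price  price_plus_4
1     elec  C201      7            11
0    books  C201     68            72
2     food  B101     82            86
Then the value at position 2, column 'price_plus_4': 86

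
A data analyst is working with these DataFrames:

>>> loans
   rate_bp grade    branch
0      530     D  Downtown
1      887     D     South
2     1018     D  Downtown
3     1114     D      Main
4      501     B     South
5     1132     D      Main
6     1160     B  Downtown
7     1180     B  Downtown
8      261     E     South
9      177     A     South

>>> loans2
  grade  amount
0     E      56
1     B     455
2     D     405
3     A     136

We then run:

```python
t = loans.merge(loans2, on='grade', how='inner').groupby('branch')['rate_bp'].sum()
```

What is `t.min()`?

merge on 'grade' (how='inner') → 10 rows:
   rate_bp grade    branch  amount
0      530     D  Downtown     405
1      887     D     South     405
2     1018     D  Downtown     405
3     1114     D      Main     405
4      501     B     South     455
5     1132     D      Main     405
6     1160     B  Downtown     455
7     1180     B  Downtown     455
8      261     E     South      56
9      177     A     South     136
group by branch, sum of rate_bp:
branch
Downtown    3888
Main        2246
South       1826
Name: rate_bp, dtype: int64
So min() = 1826.

1826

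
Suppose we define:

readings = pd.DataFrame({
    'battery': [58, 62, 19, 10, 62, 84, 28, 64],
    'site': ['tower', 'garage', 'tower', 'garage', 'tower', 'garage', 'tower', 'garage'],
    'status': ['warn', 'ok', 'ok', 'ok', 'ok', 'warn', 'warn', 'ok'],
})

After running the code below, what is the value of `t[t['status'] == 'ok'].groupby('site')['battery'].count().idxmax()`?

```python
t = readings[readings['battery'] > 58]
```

garage

filter rows where battery > 58:
   battery    site status
1       62  garage     ok
4       62   tower     ok
5       84  garage   warn
7       64  garage     ok
filter rows where status == 'ok':
   battery    site status
1       62  garage     ok
4       62   tower     ok
7       64  garage     ok
group by site, count of battery:
site
garage    2
tower     1
Name: battery, dtype: int64
The label with the largest value is garage.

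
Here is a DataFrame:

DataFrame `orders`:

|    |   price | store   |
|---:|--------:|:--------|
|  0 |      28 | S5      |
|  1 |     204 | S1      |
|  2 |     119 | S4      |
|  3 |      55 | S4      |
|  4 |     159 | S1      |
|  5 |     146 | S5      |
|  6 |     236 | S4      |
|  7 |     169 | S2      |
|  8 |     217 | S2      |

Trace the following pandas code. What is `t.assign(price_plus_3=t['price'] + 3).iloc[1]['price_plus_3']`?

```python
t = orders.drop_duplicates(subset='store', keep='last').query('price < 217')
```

drop duplicate store (keep=last):
   price store
4    159    S1
5    146    S5
6    236    S4
8    217    S2
filter rows where price < 217:
   price store
4    159    S1
5    146    S5
add column price_plus_3 = t['price'] + 3:
   price store  price_plus_3
4    159    S1           162
5    146    S5           149
Then the value at position 1, column 'price_plus_3': 149

149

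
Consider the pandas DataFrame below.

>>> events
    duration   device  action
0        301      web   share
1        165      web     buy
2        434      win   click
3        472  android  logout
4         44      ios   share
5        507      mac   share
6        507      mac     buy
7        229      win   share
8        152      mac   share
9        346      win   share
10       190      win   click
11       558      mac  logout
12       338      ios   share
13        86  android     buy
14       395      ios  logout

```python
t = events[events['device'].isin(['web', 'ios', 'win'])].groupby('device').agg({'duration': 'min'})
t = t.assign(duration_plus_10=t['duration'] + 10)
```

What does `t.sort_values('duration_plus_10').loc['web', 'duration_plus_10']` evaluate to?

filter rows where device in ['web', 'ios', 'win']:
    duration device  action
0        301    web   share
1        165    web     buy
2        434    win   click
4         44    ios   share
7        229    win   share
9        346    win   share
10       190    win   click
12       338    ios   share
14       395    ios  logout
group by device, min of duration:
        duration
device          
ios           44
web          165
win          190
add column duration_plus_10 = t['duration'] + 10:
        duration  duration_plus_10
device                            
ios           44                54
web          165               175
win          190               200
sort by duration_plus_10:
        duration  duration_plus_10
device                            
ios           44                54
web          165               175
win          190               200
Hence 175.

175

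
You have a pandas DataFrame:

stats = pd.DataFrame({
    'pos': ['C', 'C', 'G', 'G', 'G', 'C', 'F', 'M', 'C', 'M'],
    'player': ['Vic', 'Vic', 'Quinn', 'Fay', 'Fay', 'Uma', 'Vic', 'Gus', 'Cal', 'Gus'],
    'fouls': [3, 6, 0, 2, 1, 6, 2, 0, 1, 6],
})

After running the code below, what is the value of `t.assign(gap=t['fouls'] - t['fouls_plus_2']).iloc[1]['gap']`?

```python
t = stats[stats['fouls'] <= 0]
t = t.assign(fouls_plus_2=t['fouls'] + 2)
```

filter rows where fouls <= 0:
  pos player  fouls
2   G  Quinn      0
7   M    Gus      0
add column fouls_plus_2 = t['fouls'] + 2:
  pos player  fouls  fouls_plus_2
2   G  Quinn      0             2
7   M    Gus      0             2
add column gap = t['fouls'] - t['fouls_plus_2']:
  pos player  fouls  fouls_plus_2  gap
2   G  Quinn      0             2   -2
7   M    Gus      0             2   -2

-2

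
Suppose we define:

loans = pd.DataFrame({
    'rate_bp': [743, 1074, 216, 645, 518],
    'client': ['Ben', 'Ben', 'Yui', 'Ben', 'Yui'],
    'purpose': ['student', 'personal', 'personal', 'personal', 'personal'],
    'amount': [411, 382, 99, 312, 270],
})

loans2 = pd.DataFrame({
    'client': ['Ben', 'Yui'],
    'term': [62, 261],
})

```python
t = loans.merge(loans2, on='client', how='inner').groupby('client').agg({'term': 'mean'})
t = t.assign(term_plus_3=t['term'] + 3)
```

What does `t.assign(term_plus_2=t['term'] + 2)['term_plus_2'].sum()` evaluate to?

merge on 'client' (how='inner') → 5 rows:
   rate_bp client   purpose  amount  term
0      743    Ben   student     411    62
1     1074    Ben  personal     382    62
2      216    Yui  personal      99   261
3      645    Ben  personal     312    62
4      518    Yui  personal     270   261
group by client, mean of term:
         term
client       
Ben      62.0
Yui     261.0
add column term_plus_3 = t['term'] + 3:
         term  term_plus_3
client                    
Ben      62.0         65.0
Yui     261.0        264.0
add column term_plus_2 = t['term'] + 2:
         term  term_plus_3  term_plus_2
client                                 
Ben      62.0         65.0         64.0
Yui     261.0        264.0        263.0

327.0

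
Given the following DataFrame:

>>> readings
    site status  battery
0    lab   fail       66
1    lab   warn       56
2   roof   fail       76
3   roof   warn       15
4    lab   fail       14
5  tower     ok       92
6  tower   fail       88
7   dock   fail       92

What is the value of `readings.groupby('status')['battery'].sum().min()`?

71

group by status, sum of battery:
status
fail    336
ok       92
warn     71
Name: battery, dtype: int64
Then the min of the resulting series: 71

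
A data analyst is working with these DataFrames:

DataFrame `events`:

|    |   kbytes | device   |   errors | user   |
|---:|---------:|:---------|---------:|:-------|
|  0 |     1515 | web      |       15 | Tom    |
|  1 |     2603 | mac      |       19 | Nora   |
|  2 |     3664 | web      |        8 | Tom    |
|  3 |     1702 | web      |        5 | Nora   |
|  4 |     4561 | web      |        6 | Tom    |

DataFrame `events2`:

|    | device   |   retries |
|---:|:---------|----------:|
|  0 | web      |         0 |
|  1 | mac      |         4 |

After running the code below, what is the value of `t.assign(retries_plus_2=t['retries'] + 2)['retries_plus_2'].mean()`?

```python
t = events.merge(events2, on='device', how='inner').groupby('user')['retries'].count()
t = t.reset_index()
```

merge on 'device' (how='inner') → 5 rows:
   kbytes device  errors  user  retries
0    1515    web      15   Tom        0
1    2603    mac      19  Nora        4
2    3664    web       8   Tom        0
3    1702    web       5  Nora        0
4    4561    web       6   Tom        0
group by user, count of retries:
user
Nora    2
Tom     3
Name: retries, dtype: int64
reset_index():
   user  retries
0  Nora        2
1   Tom        3
add column retries_plus_2 = t['retries'] + 2:
   user  retries  retries_plus_2
0  Nora        2               4
1   Tom        3               5
So mean() = 4.5.

4.5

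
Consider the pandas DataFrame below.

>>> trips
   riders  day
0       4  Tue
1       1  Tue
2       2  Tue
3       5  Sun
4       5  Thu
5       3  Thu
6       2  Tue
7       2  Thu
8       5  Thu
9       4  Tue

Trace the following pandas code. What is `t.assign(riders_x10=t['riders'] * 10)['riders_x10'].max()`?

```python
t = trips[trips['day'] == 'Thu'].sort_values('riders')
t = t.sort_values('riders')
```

filter rows where day == 'Thu':
   riders  day
4       5  Thu
5       3  Thu
7       2  Thu
8       5  Thu
sort by riders:
   riders  day
7       2  Thu
5       3  Thu
4       5  Thu
8       5  Thu
sort by riders:
   riders  day
7       2  Thu
5       3  Thu
4       5  Thu
8       5  Thu
add column riders_x10 = t['riders'] * 10:
   riders  day  riders_x10
7       2  Thu          20
5       3  Thu          30
4       5  Thu          50
8       5  Thu          50

50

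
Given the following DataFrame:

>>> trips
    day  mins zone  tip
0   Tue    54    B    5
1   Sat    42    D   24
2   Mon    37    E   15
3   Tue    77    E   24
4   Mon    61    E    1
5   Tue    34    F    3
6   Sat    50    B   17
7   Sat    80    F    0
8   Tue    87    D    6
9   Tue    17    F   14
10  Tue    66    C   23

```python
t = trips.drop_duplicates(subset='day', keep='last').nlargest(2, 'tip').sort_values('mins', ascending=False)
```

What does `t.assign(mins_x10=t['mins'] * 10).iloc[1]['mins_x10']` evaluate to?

drop duplicate day (keep=last):
    day  mins zone  tip
4   Mon    61    E    1
7   Sat    80    F    0
10  Tue    66    C   23
take 2 rows with largest tip:
    day  mins zone  tip
10  Tue    66    C   23
4   Mon    61    E    1
sort by mins descending:
    day  mins zone  tip
10  Tue    66    C   23
4   Mon    61    E    1
add column mins_x10 = t['mins'] * 10:
    day  mins zone  tip  mins_x10
10  Tue    66    C   23       660
4   Mon    61    E    1       610

610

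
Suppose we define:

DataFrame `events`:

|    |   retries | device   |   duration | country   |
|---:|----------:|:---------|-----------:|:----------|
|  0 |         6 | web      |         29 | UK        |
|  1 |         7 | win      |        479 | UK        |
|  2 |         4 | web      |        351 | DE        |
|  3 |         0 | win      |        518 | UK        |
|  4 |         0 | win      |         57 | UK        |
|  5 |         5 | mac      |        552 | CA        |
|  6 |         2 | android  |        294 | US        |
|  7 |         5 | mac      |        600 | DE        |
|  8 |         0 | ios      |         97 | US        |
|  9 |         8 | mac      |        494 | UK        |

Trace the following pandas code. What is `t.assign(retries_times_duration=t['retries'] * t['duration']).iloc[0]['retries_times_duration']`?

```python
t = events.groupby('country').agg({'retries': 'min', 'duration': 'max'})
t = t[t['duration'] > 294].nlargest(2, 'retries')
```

2760

group by country: min(retries), max(duration):
         retries  duration
country                   
CA             5       552
DE             4       600
UK             0       518
US             0       294
filter rows where duration > 294:
         retries  duration
country                   
CA             5       552
DE             4       600
UK             0       518
take 2 rows with largest retries:
         retries  duration
country                   
CA             5       552
DE             4       600
add column retries_times_duration = t['retries'] * t['duration']:
         retries  duration  retries_times_duration
country                                           
CA             5       552                    2760
DE             4       600                    2400
So iloc[0]['retries_times_duration'] = 2760.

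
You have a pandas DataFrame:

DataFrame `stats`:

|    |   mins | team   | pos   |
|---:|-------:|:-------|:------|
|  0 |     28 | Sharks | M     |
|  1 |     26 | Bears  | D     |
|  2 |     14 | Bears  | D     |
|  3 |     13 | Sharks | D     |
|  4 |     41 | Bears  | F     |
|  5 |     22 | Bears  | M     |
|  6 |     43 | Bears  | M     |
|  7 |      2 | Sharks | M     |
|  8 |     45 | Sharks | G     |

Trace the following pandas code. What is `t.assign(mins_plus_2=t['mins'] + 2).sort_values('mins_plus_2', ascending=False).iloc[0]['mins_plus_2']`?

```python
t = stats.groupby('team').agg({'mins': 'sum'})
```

148

group by team, sum of mins:
        mins
team        
Bears    146
Sharks    88
add column mins_plus_2 = t['mins'] + 2:
        mins  mins_plus_2
team                     
Bears    146          148
Sharks    88           90
sort by mins_plus_2 descending:
        mins  mins_plus_2
team                     
Bears    146          148
Sharks    88           90
Reading off the value at position 0, column 'mins_plus_2', we get 148.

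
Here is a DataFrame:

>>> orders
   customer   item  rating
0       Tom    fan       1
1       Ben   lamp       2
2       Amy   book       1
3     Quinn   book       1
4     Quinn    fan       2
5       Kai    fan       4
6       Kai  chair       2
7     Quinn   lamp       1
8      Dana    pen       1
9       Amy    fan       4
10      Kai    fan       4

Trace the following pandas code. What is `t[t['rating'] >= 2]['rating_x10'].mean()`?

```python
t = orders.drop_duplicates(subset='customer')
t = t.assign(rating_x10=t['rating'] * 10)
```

30.0

drop duplicate customer (keep=first):
  customer  item  rating
0      Tom   fan       1
1      Ben  lamp       2
2      Amy  book       1
3    Quinn  book       1
5      Kai   fan       4
8     Dana   pen       1
add column rating_x10 = t['rating'] * 10:
  customer  item  rating  rating_x10
0      Tom   fan       1          10
1      Ben  lamp       2          20
2      Amy  book       1          10
3    Quinn  book       1          10
5      Kai   fan       4          40
8     Dana   pen       1          10
filter rows where rating >= 2:
  customer  item  rating  rating_x10
1      Ben  lamp       2          20
5      Kai   fan       4          40
Reading off the mean of column 'rating_x10', we get 30.0.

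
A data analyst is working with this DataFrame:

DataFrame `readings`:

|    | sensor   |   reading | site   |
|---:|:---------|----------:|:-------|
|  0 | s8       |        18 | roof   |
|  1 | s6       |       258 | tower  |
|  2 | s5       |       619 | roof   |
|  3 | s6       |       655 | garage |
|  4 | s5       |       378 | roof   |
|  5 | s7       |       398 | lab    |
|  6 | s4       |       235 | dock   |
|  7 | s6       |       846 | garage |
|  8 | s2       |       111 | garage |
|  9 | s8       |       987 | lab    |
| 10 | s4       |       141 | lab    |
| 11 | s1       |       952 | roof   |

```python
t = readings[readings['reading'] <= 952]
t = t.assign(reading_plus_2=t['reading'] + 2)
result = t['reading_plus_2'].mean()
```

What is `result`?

421.181818182

filter rows where reading <= 952:
   sensor  reading    site
0      s8       18    roof
1      s6      258   tower
2      s5      619    roof
3      s6      655  garage
4      s5      378    roof
5      s7      398     lab
6      s4      235    dock
7      s6      846  garage
8      s2      111  garage
10     s4      141     lab
11     s1      952    roof
add column reading_plus_2 = t['reading'] + 2:
   sensor  reading    site  reading_plus_2
0      s8       18    roof              20
1      s6      258   tower             260
2      s5      619    roof             621
3      s6      655  garage             657
4      s5      378    roof             380
5      s7      398     lab             400
6      s4      235    dock             237
7      s6      846  garage             848
8      s2      111  garage             113
10     s4      141     lab             143
11     s1      952    roof             954
Hence 421.181818182.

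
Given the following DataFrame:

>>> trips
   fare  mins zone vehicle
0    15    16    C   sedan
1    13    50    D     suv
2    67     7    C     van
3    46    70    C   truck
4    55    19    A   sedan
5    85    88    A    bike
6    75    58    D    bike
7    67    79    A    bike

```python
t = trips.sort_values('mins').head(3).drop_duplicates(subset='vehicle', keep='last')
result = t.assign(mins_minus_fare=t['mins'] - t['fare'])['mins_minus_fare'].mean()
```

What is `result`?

sort by mins:
   fare  mins zone vehicle
2    67     7    C     van
0    15    16    C   sedan
4    55    19    A   sedan
1    13    50    D     suv
6    75    58    D    bike
3    46    70    C   truck
7    67    79    A    bike
5    85    88    A    bike
take first 3 rows:
   fare  mins zone vehicle
2    67     7    C     van
0    15    16    C   sedan
4    55    19    A   sedan
drop duplicate vehicle (keep=last):
   fare  mins zone vehicle
2    67     7    C     van
4    55    19    A   sedan
add column mins_minus_fare = t['mins'] - t['fare']:
   fare  mins zone vehicle  mins_minus_fare
2    67     7    C     van              -60
4    55    19    A   sedan              -36
Taking the mean of column 'mins_minus_fare' gives -48.0.

-48.0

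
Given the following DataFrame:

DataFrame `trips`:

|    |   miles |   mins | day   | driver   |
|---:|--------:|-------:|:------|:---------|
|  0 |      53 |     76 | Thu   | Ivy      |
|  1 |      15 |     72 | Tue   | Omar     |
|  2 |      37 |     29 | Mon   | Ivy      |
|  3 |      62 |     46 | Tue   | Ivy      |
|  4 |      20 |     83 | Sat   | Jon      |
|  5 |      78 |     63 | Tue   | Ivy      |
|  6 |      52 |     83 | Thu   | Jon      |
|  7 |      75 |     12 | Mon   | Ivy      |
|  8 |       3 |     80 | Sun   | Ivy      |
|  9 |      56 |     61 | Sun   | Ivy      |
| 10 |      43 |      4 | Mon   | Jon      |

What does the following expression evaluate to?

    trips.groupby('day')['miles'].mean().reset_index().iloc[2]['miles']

group by day, mean of miles:
day
Mon    51.666667
Sat    20.000000
Sun    29.500000
Thu    52.500000
Tue    51.666667
Name: miles, dtype: float64
reset_index():
   day      miles
0  Mon  51.666667
1  Sat  20.000000
2  Sun  29.500000
3  Thu  52.500000
4  Tue  51.666667
So iloc[2]['miles'] = 29.5.

29.5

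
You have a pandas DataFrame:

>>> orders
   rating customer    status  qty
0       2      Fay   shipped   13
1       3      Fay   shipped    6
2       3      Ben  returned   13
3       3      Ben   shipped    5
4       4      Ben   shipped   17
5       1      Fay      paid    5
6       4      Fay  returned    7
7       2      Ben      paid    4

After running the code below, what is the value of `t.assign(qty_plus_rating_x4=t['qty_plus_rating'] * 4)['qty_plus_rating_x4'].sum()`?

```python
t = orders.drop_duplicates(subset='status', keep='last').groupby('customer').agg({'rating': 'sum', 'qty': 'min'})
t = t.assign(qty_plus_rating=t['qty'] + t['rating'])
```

84

drop duplicate status (keep=last):
   rating customer    status  qty
4       4      Ben   shipped   17
6       4      Fay  returned    7
7       2      Ben      paid    4
group by customer: sum(rating), min(qty):
          rating  qty
customer             
Ben            6    4
Fay            4    7
add column qty_plus_rating = t['qty'] + t['rating']:
          rating  qty  qty_plus_rating
customer                              
Ben            6    4               10
Fay            4    7               11
add column qty_plus_rating_x4 = t['qty_plus_rating'] * 4:
          rating  qty  qty_plus_rating  qty_plus_rating_x4
customer                                                  
Ben            6    4               10                  40
Fay            4    7               11                  44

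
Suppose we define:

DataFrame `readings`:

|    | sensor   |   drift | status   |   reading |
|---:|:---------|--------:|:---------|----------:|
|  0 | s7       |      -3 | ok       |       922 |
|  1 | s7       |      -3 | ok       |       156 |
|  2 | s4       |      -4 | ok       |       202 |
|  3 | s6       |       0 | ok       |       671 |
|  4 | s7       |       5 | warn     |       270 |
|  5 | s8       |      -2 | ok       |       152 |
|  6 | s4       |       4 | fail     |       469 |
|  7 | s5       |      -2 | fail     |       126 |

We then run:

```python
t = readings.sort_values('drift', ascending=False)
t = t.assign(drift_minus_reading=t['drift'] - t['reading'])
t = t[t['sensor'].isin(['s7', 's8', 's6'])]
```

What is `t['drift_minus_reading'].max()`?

sort by drift descending:
  sensor  drift status  reading
4     s7      5   warn      270
6     s4      4   fail      469
3     s6      0     ok      671
5     s8     -2     ok      152
7     s5     -2   fail      126
0     s7     -3     ok      922
1     s7     -3     ok      156
2     s4     -4     ok      202
add column drift_minus_reading = t['drift'] - t['reading']:
  sensor  drift status  reading  drift_minus_reading
4     s7      5   warn      270                 -265
6     s4      4   fail      469                 -465
3     s6      0     ok      671                 -671
5     s8     -2     ok      152                 -154
7     s5     -2   fail      126                 -128
0     s7     -3     ok      922                 -925
1     s7     -3     ok      156                 -159
2     s4     -4     ok      202                 -206
filter rows where sensor in ['s7', 's8', 's6']:
  sensor  drift status  reading  drift_minus_reading
4     s7      5   warn      270                 -265
3     s6      0     ok      671                 -671
5     s8     -2     ok      152                 -154
0     s7     -3     ok      922                 -925
1     s7     -3     ok      156                 -159
Finally, max of column 'drift_minus_reading' = -154.

-154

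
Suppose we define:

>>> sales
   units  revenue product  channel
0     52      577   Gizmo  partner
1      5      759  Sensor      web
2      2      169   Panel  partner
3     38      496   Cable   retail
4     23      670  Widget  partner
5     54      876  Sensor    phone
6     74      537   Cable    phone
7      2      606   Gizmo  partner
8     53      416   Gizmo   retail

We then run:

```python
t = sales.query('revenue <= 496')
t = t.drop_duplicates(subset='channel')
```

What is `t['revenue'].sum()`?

filter rows where revenue <= 496:
   units  revenue product  channel
2      2      169   Panel  partner
3     38      496   Cable   retail
8     53      416   Gizmo   retail
drop duplicate channel (keep=first):
   units  revenue product  channel
2      2      169   Panel  partner
3     38      496   Cable   retail
Taking the sum of column 'revenue' gives 665.

665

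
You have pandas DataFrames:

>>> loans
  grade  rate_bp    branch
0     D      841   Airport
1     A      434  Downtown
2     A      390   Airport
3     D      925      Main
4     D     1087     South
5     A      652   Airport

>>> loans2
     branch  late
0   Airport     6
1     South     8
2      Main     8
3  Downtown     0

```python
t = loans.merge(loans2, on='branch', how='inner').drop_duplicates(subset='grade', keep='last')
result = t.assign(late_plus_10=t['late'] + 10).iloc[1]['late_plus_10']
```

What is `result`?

merge on 'branch' (how='inner') → 6 rows:
  grade  rate_bp    branch  late
0     D      841   Airport     6
1     A      434  Downtown     0
2     A      390   Airport     6
3     D      925      Main     8
4     D     1087     South     8
5     A      652   Airport     6
drop duplicate grade (keep=last):
  grade  rate_bp   branch  late
4     D     1087    South     8
5     A      652  Airport     6
add column late_plus_10 = t['late'] + 10:
  grade  rate_bp   branch  late  late_plus_10
4     D     1087    South     8            18
5     A      652  Airport     6            16

16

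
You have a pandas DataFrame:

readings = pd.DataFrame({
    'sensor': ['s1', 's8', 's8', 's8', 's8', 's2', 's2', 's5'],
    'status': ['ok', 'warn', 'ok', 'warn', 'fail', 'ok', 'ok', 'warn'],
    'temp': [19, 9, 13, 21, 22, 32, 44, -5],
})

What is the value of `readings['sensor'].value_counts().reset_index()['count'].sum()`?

8

value_counts of sensor:
sensor
s8    4
s2    2
s1    1
s5    1
Name: count, dtype: int64
reset_index():
  sensor  count
0     s8      4
1     s2      2
2     s1      1
3     s5      1
Then the sum of column 'count': 8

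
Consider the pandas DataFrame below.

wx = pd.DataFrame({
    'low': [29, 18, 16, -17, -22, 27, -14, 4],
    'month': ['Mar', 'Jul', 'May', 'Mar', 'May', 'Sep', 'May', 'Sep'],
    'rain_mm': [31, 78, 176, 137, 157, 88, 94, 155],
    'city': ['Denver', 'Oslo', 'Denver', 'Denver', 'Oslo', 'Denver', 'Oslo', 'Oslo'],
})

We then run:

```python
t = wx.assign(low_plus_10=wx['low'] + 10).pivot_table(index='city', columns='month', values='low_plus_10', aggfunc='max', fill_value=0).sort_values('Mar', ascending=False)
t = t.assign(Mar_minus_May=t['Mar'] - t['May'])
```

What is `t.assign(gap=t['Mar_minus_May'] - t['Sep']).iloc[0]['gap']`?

add column low_plus_10 = wx['low'] + 10:
   low month  rain_mm    city  low_plus_10
0   29   Mar       31  Denver           39
1   18   Jul       78    Oslo           28
2   16   May      176  Denver           26
3  -17   Mar      137  Denver           -7
4  -22   May      157    Oslo          -12
5   27   Sep       88  Denver           37
6  -14   May       94    Oslo           -4
7    4   Sep      155    Oslo           14
pivot: rows=city, cols=month, max(low_plus_10):
month   Jul  Mar  May  Sep
city                      
Denver    0   39   26   37
Oslo     28    0   -4   14
sort by Mar descending:
month   Jul  Mar  May  Sep
city                      
Denver    0   39   26   37
Oslo     28    0   -4   14
add column Mar_minus_May = t['Mar'] - t['May']:
month   Jul  Mar  May  Sep  Mar_minus_May
city                                     
Denver    0   39   26   37             13
Oslo     28    0   -4   14              4
add column gap = t['Mar_minus_May'] - t['Sep']:
month   Jul  Mar  May  Sep  Mar_minus_May  gap
city                                          
Denver    0   39   26   37             13  -24
Oslo     28    0   -4   14              4  -10
Finally, value at position 0, column 'gap' = -24.

-24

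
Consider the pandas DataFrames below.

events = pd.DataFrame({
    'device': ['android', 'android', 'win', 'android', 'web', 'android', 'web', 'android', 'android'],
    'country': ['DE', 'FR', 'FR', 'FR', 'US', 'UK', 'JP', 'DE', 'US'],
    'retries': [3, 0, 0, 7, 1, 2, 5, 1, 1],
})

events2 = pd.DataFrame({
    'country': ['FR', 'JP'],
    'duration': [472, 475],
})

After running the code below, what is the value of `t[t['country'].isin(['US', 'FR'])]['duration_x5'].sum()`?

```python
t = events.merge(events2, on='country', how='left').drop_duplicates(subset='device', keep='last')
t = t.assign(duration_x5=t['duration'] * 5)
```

merge on 'country' (how='left') → 9 rows:
    device country  retries  duration
0  android      DE        3       NaN
1  android      FR        0     472.0
2      win      FR        0     472.0
3  android      FR        7     472.0
4      web      US        1       NaN
5  android      UK        2       NaN
6      web      JP        5     475.0
7  android      DE        1       NaN
8  android      US        1       NaN
drop duplicate device (keep=last):
    device country  retries  duration
2      win      FR        0     472.0
6      web      JP        5     475.0
8  android      US        1       NaN
add column duration_x5 = t['duration'] * 5:
    device country  retries  duration  duration_x5
2      win      FR        0     472.0       2360.0
6      web      JP        5     475.0       2375.0
8  android      US        1       NaN          NaN
filter rows where country in ['US', 'FR']:
    device country  retries  duration  duration_x5
2      win      FR        0     472.0       2360.0
8  android      US        1       NaN          NaN

2360.0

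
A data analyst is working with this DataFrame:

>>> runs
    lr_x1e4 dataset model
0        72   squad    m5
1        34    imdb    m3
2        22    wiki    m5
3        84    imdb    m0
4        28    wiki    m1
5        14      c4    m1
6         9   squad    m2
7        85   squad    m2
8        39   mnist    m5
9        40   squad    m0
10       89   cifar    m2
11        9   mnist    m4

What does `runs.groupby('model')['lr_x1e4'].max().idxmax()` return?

m2

group by model, max of lr_x1e4:
model
m0    84
m1    28
m2    89
m3    34
m4     9
m5    72
Name: lr_x1e4, dtype: int64
The label with the largest value is m2.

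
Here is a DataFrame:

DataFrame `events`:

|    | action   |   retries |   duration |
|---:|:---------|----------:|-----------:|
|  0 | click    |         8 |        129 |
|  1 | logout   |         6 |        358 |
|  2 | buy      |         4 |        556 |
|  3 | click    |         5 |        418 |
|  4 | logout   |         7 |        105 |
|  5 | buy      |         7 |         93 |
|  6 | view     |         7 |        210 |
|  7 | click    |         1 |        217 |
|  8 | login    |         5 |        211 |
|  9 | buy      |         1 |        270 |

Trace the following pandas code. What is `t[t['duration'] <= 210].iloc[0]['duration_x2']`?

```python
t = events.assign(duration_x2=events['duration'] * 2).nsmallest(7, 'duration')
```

add column duration_x2 = events['duration'] * 2:
   action  retries  duration  duration_x2
0   click        8       129          258
1  logout        6       358          716
2     buy        4       556         1112
3   click        5       418          836
4  logout        7       105          210
5     buy        7        93          186
6    view        7       210          420
7   click        1       217          434
8   login        5       211          422
9     buy        1       270          540
take 7 rows with smallest duration:
   action  retries  duration  duration_x2
5     buy        7        93          186
4  logout        7       105          210
0   click        8       129          258
6    view        7       210          420
8   login        5       211          422
7   click        1       217          434
9     buy        1       270          540
filter rows where duration <= 210:
   action  retries  duration  duration_x2
5     buy        7        93          186
4  logout        7       105          210
0   click        8       129          258
6    view        7       210          420
Reading off the value at position 0, column 'duration_x2', we get 186.

186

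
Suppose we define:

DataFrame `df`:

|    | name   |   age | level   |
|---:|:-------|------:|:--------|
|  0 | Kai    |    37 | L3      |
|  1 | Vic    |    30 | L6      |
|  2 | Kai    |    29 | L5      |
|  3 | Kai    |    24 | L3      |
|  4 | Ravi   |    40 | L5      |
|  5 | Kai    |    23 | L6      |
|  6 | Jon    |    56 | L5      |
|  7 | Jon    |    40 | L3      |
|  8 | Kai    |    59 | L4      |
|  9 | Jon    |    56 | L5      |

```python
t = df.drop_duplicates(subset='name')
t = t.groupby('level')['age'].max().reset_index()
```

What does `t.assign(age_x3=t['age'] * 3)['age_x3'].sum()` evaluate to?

drop duplicate name (keep=first):
   name  age level
0   Kai   37    L3
1   Vic   30    L6
4  Ravi   40    L5
6   Jon   56    L5
group by level, max of age:
level
L3    37
L5    56
L6    30
Name: age, dtype: int64
reset_index():
  level  age
0    L3   37
1    L5   56
2    L6   30
add column age_x3 = t['age'] * 3:
  level  age  age_x3
0    L3   37     111
1    L5   56     168
2    L6   30      90
sum of column 'age_x3' → 369

369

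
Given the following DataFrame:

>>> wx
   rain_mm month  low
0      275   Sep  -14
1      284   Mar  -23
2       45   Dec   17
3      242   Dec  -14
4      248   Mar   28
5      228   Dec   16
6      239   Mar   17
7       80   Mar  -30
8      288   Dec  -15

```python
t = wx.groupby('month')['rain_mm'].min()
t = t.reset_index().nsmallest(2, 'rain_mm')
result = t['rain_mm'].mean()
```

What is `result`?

group by month, min of rain_mm:
month
Dec     45
Mar     80
Sep    275
Name: rain_mm, dtype: int64
reset_index():
  month  rain_mm
0   Dec       45
1   Mar       80
2   Sep      275
take 2 rows with smallest rain_mm:
  month  rain_mm
0   Dec       45
1   Mar       80
The mean of column 'rain_mm' is 62.5.

62.5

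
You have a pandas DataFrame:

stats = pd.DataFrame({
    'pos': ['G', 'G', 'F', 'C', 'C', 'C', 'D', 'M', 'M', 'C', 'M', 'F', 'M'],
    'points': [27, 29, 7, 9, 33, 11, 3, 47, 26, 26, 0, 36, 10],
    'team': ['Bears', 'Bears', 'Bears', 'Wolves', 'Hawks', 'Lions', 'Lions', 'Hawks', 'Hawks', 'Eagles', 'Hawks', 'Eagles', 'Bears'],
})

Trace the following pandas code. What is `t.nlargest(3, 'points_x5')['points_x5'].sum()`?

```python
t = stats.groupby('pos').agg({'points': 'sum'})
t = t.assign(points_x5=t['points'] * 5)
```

1090

group by pos, sum of points:
     points
pos        
C        79
D         3
F        43
G        56
M        83
add column points_x5 = t['points'] * 5:
     points  points_x5
pos                   
C        79        395
D         3         15
F        43        215
G        56        280
M        83        415
take 3 rows with largest points_x5:
     points  points_x5
pos                   
M        83        415
C        79        395
G        56        280
Reading off the sum of column 'points_x5', we get 1090.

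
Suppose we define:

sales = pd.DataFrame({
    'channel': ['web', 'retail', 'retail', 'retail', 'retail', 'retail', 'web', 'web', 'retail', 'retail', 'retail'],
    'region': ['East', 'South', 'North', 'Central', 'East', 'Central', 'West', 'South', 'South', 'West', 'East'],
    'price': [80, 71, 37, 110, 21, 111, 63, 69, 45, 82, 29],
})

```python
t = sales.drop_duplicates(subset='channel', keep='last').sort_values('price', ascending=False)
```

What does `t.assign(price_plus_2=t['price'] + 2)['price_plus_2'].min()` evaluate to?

31

drop duplicate channel (keep=last):
   channel region  price
7      web  South     69
10  retail   East     29
sort by price descending:
   channel region  price
7      web  South     69
10  retail   East     29
add column price_plus_2 = t['price'] + 2:
   channel region  price  price_plus_2
7      web  South     69            71
10  retail   East     29            31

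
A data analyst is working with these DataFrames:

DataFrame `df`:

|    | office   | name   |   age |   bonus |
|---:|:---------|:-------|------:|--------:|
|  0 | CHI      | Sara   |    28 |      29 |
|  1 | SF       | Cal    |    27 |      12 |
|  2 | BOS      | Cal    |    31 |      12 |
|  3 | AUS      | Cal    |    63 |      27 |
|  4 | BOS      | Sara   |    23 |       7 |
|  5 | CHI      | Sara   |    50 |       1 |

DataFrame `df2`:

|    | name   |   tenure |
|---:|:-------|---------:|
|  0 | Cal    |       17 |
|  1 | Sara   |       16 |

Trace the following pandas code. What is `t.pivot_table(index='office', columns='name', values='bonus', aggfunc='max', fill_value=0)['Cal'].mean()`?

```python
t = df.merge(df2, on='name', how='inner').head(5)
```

12.75

merge on 'name' (how='inner') → 6 rows:
  office  name  age  bonus  tenure
0    CHI  Sara   28     29      16
1     SF   Cal   27     12      17
2    BOS   Cal   31     12      17
3    AUS   Cal   63     27      17
4    BOS  Sara   23      7      16
5    CHI  Sara   50      1      16
take first 5 rows:
  office  name  age  bonus  tenure
0    CHI  Sara   28     29      16
1     SF   Cal   27     12      17
2    BOS   Cal   31     12      17
3    AUS   Cal   63     27      17
4    BOS  Sara   23      7      16
pivot: rows=office, cols=name, max(bonus):
name    Cal  Sara
office           
AUS      27     0
BOS      12     7
CHI       0    29
SF       12     0
mean of column 'Cal' → 12.75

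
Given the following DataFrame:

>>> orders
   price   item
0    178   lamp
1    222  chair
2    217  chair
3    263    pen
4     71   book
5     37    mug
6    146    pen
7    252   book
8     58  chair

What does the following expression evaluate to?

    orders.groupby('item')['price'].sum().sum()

group by item, sum of price:
item
book     323
chair    497
lamp     178
mug       37
pen      409
Name: price, dtype: int64

1444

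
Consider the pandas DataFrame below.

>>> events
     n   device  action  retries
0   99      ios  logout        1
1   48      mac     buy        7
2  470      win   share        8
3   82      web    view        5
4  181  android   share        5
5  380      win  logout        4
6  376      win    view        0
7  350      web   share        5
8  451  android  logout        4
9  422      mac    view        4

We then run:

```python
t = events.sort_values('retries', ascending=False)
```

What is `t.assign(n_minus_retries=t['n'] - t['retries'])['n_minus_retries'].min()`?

41

sort by retries descending:
     n   device  action  retries
2  470      win   share        8
1   48      mac     buy        7
3   82      web    view        5
4  181  android   share        5
7  350      web   share        5
5  380      win  logout        4
8  451  android  logout        4
9  422      mac    view        4
0   99      ios  logout        1
6  376      win    view        0
add column n_minus_retries = t['n'] - t['retries']:
     n   device  action  retries  n_minus_retries
2  470      win   share        8              462
1   48      mac     buy        7               41
3   82      web    view        5               77
4  181  android   share        5              176
7  350      web   share        5              345
5  380      win  logout        4              376
8  451  android  logout        4              447
9  422      mac    view        4              418
0   99      ios  logout        1               98
6  376      win    view        0              376
Then the min of column 'n_minus_retries': 41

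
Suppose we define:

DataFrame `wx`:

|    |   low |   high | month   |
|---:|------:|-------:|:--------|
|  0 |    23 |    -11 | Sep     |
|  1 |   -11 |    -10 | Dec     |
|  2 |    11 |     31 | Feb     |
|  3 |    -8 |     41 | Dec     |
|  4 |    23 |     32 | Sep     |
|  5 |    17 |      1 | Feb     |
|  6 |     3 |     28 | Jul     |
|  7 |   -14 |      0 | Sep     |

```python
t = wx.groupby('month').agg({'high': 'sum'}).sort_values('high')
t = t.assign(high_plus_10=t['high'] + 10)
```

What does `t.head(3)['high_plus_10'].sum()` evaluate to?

group by month, sum of high:
       high
month      
Dec      31
Feb      32
Jul      28
Sep      21
sort by high:
       high
month      
Sep      21
Jul      28
Dec      31
Feb      32
add column high_plus_10 = t['high'] + 10:
       high  high_plus_10
month                    
Sep      21            31
Jul      28            38
Dec      31            41
Feb      32            42
take first 3 rows:
       high  high_plus_10
month                    
Sep      21            31
Jul      28            38
Dec      31            41
Then the sum of column 'high_plus_10': 110

110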